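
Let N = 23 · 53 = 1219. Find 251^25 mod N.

Mod 23: 251 ≡ 21; by Fermat, exponent reduces to 25 mod 22 = 3; 21^3 ≡ 15 (mod 23).
Mod 53: 251 ≡ 39; 39^25 ≡ 19 (mod 53).
Combine by CRT: x ≡ 15 (mod 23), x ≡ 19 (mod 53) ⇒ x ≡ 337 (mod 1219).

337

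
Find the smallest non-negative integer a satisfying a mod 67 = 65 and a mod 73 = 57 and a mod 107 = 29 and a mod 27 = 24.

The moduli are pairwise coprime; N = 67·73·107·27 = 14130099.
N/67 = 210897; 210897 ≡ 48 (mod 67); 48·7 ≡ 1, so inverse 7.
N/73 = 193563; 193563 ≡ 40 (mod 73); 40·42 ≡ 1, so inverse 42.
N/107 = 132057; 132057 ≡ 19 (mod 107); 19·62 ≡ 1, so inverse 62.
N/27 = 523337; 523337 ≡ 23 (mod 27); 23·20 ≡ 1, so inverse 20.
a ≡ 65·210897·7 + 57·193563·42 + 29·132057·62 + 24·523337·20 = 1047988203.
1047988203 mod 14130099 = 2360877.

2360877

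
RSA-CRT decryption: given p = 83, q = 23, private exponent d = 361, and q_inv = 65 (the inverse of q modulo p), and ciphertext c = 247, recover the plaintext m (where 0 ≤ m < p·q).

1755

d_p = d mod (p−1) = 361 mod 82 = 33; d_q = d mod (q−1) = 9.
m₁ = c^(d_p) mod p: c ≡ 81 (mod 83), and 81^33 mod 83 = 12.
m₂ = c^(d_q) mod q: c ≡ 17 (mod 23), and 17^9 mod 23 = 7.
h = q_inv·(m₁ − m₂) mod p = 65·(12 − 7) mod 83 = 76.
m = m₂ + h·q = 7 + 76·23 = 1755.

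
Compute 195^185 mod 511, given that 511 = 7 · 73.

216

Mod 7: 195 ≡ 6; by Fermat, exponent reduces to 185 mod 6 = 5; 6^5 ≡ 6 (mod 7).
Mod 73: 195 ≡ 49; by Fermat, exponent reduces to 185 mod 72 = 41; 49^41 ≡ 70 (mod 73).
Combine by CRT: x ≡ 6 (mod 7), x ≡ 70 (mod 73) ⇒ x ≡ 216 (mod 511).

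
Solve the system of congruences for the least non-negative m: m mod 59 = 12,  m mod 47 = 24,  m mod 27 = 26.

25028

The moduli are pairwise coprime; N = 59·47·27 = 74871.
N/59 = 1269; 1269 ≡ 30 (mod 59); 30·2 ≡ 1, so inverse 2.
N/47 = 1593; 1593 ≡ 42 (mod 47); 42·28 ≡ 1, so inverse 28.
N/27 = 2773; 2773 ≡ 19 (mod 27); 19·10 ≡ 1, so inverse 10.
m ≡ 12·1269·2 + 24·1593·28 + 26·2773·10 = 1821932.
1821932 mod 74871 = 25028.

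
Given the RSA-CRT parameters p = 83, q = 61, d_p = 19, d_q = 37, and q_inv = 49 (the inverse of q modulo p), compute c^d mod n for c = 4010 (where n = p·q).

m₁ = c^(d_p) mod p: c ≡ 26 (mod 83), and 26^19 mod 83 = 64.
m₂ = c^(d_q) mod q: c ≡ 45 (mod 61), and 45^37 mod 61 = 46.
h = q_inv·(m₁ − m₂) mod p = 49·(64 − 46) mod 83 = 52.
m = m₂ + h·q = 46 + 52·61 = 3218.

3218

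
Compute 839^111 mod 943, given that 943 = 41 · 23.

540

Mod 41: 839 ≡ 19; by Fermat, exponent reduces to 111 mod 40 = 31; 19^31 ≡ 7 (mod 41).
Mod 23: 839 ≡ 11; by Fermat, exponent reduces to 111 mod 22 = 1; 11^1 ≡ 11 (mod 23).
Combine by CRT: x ≡ 7 (mod 41), x ≡ 11 (mod 23) ⇒ x ≡ 540 (mod 943).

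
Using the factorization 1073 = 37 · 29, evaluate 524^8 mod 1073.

778

Mod 37: 524 ≡ 6; 6^8 ≡ 1 (mod 37).
Mod 29: 524 ≡ 2; 2^8 ≡ 24 (mod 29).
Combine by CRT: x ≡ 1 (mod 37), x ≡ 24 (mod 29) ⇒ x ≡ 778 (mod 1073).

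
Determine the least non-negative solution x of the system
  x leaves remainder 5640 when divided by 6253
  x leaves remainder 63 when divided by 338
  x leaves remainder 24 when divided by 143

gcd(6253, 338) = 169 and 169 | (63 − 5640), so the pair is consistent; merging gives x ≡ 11893 (mod 12506), where 12506 = lcm(6253, 338).
gcd(12506, 143) = 13 and 13 | (24 − 11893), so the pair is consistent; merging gives x ≡ 11893 (mod 137566), where 137566 = lcm(12506, 143).
The solution is unique modulo lcm(6253, 338, 143) = 137566.

11893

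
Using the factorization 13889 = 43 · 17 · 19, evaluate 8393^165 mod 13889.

11427

Mod 43: 8393 ≡ 8; by Fermat, exponent reduces to 165 mod 42 = 39; 8^39 ≡ 32 (mod 43).
Mod 17: 8393 ≡ 12; by Fermat, exponent reduces to 165 mod 16 = 5; 12^5 ≡ 3 (mod 17).
Mod 19: 8393 ≡ 14; by Fermat, exponent reduces to 165 mod 18 = 3; 14^3 ≡ 8 (mod 19).
Combine by CRT: x ≡ 32 (mod 43), x ≡ 3 (mod 17), x ≡ 8 (mod 19) ⇒ x ≡ 11427 (mod 13889).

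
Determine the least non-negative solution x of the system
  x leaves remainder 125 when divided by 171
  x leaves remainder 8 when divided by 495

Combine the congruences pairwise.
gcd(171, 495) = 9 and 9 | (8 − 125), so the pair is consistent; merging gives x ≡ 1493 (mod 9405), where 9405 = lcm(171, 495).
The solution is unique modulo lcm(171, 495) = 9405.

1493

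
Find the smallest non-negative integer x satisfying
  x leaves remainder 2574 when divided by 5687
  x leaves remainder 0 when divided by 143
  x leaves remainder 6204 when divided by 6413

1481194

gcd(5687, 143) = 11 and 11 | (0 − 2574), so the pair is consistent; merging gives x ≡ 2574 (mod 73931), where 73931 = lcm(5687, 143).
gcd(73931, 6413) = 121 and 121 | (6204 − 2574), so the pair is consistent; merging gives x ≡ 1481194 (mod 3918343), where 3918343 = lcm(73931, 6413).
The solution is unique modulo lcm(5687, 143, 6413) = 3918343.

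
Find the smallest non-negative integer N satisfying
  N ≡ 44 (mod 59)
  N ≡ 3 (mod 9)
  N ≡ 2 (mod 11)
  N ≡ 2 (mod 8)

The moduli are pairwise coprime; M = 59·9·11·8 = 46728.
M/59 = 792; 792 ≡ 25 (mod 59); 25·26 ≡ 1, so inverse 26.
M/9 = 5192; 5192 ≡ 8 (mod 9); 8·8 ≡ 1, so inverse 8.
M/11 = 4248; 4248 ≡ 2 (mod 11); 2·6 ≡ 1, so inverse 6.
M/8 = 5841; 5841 ≡ 1 (mod 8), inverse 1.
N ≡ 44·792·26 + 3·5192·8 + 2·4248·6 + 2·5841·1 = 1093314.
1093314 mod 46728 = 18570.

18570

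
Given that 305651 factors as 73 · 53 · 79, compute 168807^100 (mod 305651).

14691

Mod 73: 168807 ≡ 31; by Fermat, exponent reduces to 100 mod 72 = 28; 31^28 ≡ 18 (mod 73).
Mod 53: 168807 ≡ 2; by Fermat, exponent reduces to 100 mod 52 = 48; 2^48 ≡ 10 (mod 53).
Mod 79: 168807 ≡ 63; by Fermat, exponent reduces to 100 mod 78 = 22; 63^22 ≡ 76 (mod 79).
Combine by CRT: x ≡ 18 (mod 73), x ≡ 10 (mod 53), x ≡ 76 (mod 79) ⇒ x ≡ 14691 (mod 305651).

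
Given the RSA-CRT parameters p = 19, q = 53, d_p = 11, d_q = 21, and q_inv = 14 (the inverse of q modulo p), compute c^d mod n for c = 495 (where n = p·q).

552

m₁ = c^(d_p) mod p: c ≡ 1 (mod 19), and 1^11 mod 19 = 1.
m₂ = c^(d_q) mod q: c ≡ 18 (mod 53), and 18^21 mod 53 = 22.
h = q_inv·(m₁ − m₂) mod p = 14·(1 − 22) mod 19 = 10.
m = m₂ + h·q = 22 + 10·53 = 552.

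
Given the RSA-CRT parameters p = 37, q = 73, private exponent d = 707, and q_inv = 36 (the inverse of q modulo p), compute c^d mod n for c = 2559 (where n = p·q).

586

d_p = d mod (p−1) = 707 mod 36 = 23; d_q = d mod (q−1) = 59.
m₁ = c^(d_p) mod p: c ≡ 6 (mod 37), and 6^23 mod 37 = 31.
m₂ = c^(d_q) mod q: c ≡ 4 (mod 73), and 4^59 mod 73 = 2.
h = q_inv·(m₁ − m₂) mod p = 36·(31 − 2) mod 37 = 8.
m = m₂ + h·q = 2 + 8·73 = 586.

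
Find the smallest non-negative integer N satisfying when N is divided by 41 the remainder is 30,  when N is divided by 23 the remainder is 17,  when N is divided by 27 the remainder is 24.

15036

From N ≡ 30 (mod 41) write N = 30 + 41t. Substituting into N ≡ 17 (mod 23) gives 41t ≡ 10 (mod 23), and since 18⁻¹ ≡ 9 (mod 23), t ≡ 21. Hence N ≡ 30 + 41·21 = 891 (mod 943).
From N ≡ 891 (mod 943) write N = 891 + 943t. Substituting into N ≡ 24 (mod 27) gives 943t ≡ 24 (mod 27), and since 25⁻¹ ≡ 13 (mod 27), t ≡ 15. Hence N ≡ 891 + 943·15 = 15036 (mod 25461).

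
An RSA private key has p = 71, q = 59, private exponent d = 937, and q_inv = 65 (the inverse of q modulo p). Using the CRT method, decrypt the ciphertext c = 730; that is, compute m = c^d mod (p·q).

2659

d_p = d mod (p−1) = 937 mod 70 = 27; d_q = d mod (q−1) = 9.
m₁ = c^(d_p) mod p: c ≡ 20 (mod 71), and 20^27 mod 71 = 32.
m₂ = c^(d_q) mod q: c ≡ 22 (mod 59), and 22^9 mod 59 = 4.
h = q_inv·(m₁ − m₂) mod p = 65·(32 − 4) mod 71 = 45.
m = m₂ + h·q = 4 + 45·59 = 2659.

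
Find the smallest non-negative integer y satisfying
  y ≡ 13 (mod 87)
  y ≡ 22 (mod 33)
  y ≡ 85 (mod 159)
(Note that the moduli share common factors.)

gcd(87, 33) = 3 and 3 | (22 − 13), so the pair is consistent; merging gives y ≡ 187 (mod 957), where 957 = lcm(87, 33).
gcd(957, 159) = 3 and 3 | (85 − 187), so the pair is consistent; merging gives y ≡ 18370 (mod 50721), where 50721 = lcm(957, 159).
The solution is unique modulo lcm(87, 33, 159) = 50721.

18370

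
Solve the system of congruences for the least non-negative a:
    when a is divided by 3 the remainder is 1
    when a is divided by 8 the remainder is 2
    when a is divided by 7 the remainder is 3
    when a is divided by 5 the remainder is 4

The moduli are pairwise coprime; N = 3·8·7·5 = 840.
N/3 = 280; 280 ≡ 1 (mod 3), inverse 1.
N/8 = 105; 105 ≡ 1 (mod 8), inverse 1.
N/7 = 120; 120 ≡ 1 (mod 7), inverse 1.
N/5 = 168; 168 ≡ 3 (mod 5); 3·2 ≡ 1, so inverse 2.
a ≡ 1·280·1 + 2·105·1 + 3·120·1 + 4·168·2 = 2194.
2194 mod 840 = 514.

514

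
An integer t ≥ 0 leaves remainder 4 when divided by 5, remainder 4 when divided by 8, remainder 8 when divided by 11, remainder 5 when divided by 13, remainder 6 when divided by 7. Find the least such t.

From t ≡ 4 (mod 5) write t = 4 + 5s. Substituting into t ≡ 4 (mod 8) gives 5s ≡ 0 (mod 8), and since 5⁻¹ ≡ 5 (mod 8), s ≡ 0. Hence t ≡ 4 + 5·0 = 4 (mod 40).
From t ≡ 4 (mod 40) write t = 4 + 40s. Substituting into t ≡ 8 (mod 11) gives 40s ≡ 4 (mod 11), and since 7⁻¹ ≡ 8 (mod 11), s ≡ 10. Hence t ≡ 4 + 40·10 = 404 (mod 440).
From t ≡ 404 (mod 440) write t = 404 + 440s. Substituting into t ≡ 5 (mod 13) gives 440s ≡ 4 (mod 13), and since 11⁻¹ ≡ 6 (mod 13), s ≡ 11. Hence t ≡ 404 + 440·11 = 5244 (mod 5720).
From t ≡ 5244 (mod 5720) write t = 5244 + 5720s. Substituting into t ≡ 6 (mod 7) gives 5720s ≡ 5 (mod 7), and since 1⁻¹ ≡ 1 (mod 7), s ≡ 5. Hence t ≡ 5244 + 5720·5 = 33844 (mod 40040).

33844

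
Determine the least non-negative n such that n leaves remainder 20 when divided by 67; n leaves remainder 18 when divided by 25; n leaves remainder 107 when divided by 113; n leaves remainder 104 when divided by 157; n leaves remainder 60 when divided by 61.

From n ≡ 20 (mod 67) write n = 20 + 67t. Substituting into n ≡ 18 (mod 25) gives 67t ≡ 23 (mod 25), and since 17⁻¹ ≡ 3 (mod 25), t ≡ 19. Hence n ≡ 20 + 67·19 = 1293 (mod 1675).
From n ≡ 1293 (mod 1675) write n = 1293 + 1675t. Substituting into n ≡ 107 (mod 113) gives 1675t ≡ 57 (mod 113), and since 93⁻¹ ≡ 96 (mod 113), t ≡ 48. Hence n ≡ 1293 + 1675·48 = 81693 (mod 189275).
From n ≡ 81693 (mod 189275) write n = 81693 + 189275t. Substituting into n ≡ 104 (mod 157) gives 189275t ≡ 51 (mod 157), and since 90⁻¹ ≡ 82 (mod 157), t ≡ 100. Hence n ≡ 81693 + 189275·100 = 19009193 (mod 29716175).
From n ≡ 19009193 (mod 29716175) write n = 19009193 + 29716175t. Substituting into n ≡ 60 (mod 61) gives 29716175t ≡ 53 (mod 61), and since 25⁻¹ ≡ 22 (mod 61), t ≡ 7. Hence n ≡ 19009193 + 29716175·7 = 227022418 (mod 1812686675).

227022418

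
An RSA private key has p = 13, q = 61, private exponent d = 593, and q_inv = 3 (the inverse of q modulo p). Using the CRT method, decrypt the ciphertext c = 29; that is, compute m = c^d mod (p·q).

d_p = d mod (p−1) = 593 mod 12 = 5; d_q = d mod (q−1) = 53.
m₁ = c^(d_p) mod p: c ≡ 3 (mod 13), and 3^5 mod 13 = 9.
m₂ = c^(d_q) mod q: c ≡ 29 (mod 61), and 29^53 mod 61 = 21.
h = q_inv·(m₁ − m₂) mod p = 3·(9 − 21) mod 13 = 3.
m = m₂ + h·q = 21 + 3·61 = 204.

204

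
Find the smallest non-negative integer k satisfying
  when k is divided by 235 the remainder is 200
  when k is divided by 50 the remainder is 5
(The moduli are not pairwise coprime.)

gcd(235, 50) = 5 and 5 | (5 − 200), so the pair is consistent; merging gives k ≡ 905 (mod 2350), where 2350 = lcm(235, 50).
The solution is unique modulo lcm(235, 50) = 2350.

905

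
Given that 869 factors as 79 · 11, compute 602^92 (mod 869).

9

Mod 79: 602 ≡ 49; by Fermat, exponent reduces to 92 mod 78 = 14; 49^14 ≡ 9 (mod 79).
Mod 11: 602 ≡ 8; by Fermat, exponent reduces to 92 mod 10 = 2; 8^2 ≡ 9 (mod 11).
Combine by CRT: x ≡ 9 (mod 79), x ≡ 9 (mod 11) ⇒ x ≡ 9 (mod 869).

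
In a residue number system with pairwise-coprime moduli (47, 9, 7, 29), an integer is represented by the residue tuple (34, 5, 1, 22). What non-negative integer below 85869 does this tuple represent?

5909

The moduli are pairwise coprime; N = 47·9·7·29 = 85869.
N/47 = 1827; 1827 ≡ 41 (mod 47); 41·39 ≡ 1, so inverse 39.
N/9 = 9541; 9541 ≡ 1 (mod 9), inverse 1.
N/7 = 12267; 12267 ≡ 3 (mod 7); 3·5 ≡ 1, so inverse 5.
N/29 = 2961; 2961 ≡ 3 (mod 29); 3·10 ≡ 1, so inverse 10.
x ≡ 34·1827·39 + 5·9541·1 + 1·12267·5 + 22·2961·10 = 3183062.
3183062 mod 85869 = 5909.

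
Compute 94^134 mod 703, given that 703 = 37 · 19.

115

Mod 37: 94 ≡ 20; by Fermat, exponent reduces to 134 mod 36 = 26; 20^26 ≡ 4 (mod 37).
Mod 19: 94 ≡ 18; by Fermat, exponent reduces to 134 mod 18 = 8; 18^8 ≡ 1 (mod 19).
Combine by CRT: x ≡ 4 (mod 37), x ≡ 1 (mod 19) ⇒ x ≡ 115 (mod 703).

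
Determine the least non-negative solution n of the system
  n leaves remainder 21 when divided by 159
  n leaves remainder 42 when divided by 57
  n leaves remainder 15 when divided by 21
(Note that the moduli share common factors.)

gcd(159, 57) = 3 and 3 | (42 − 21), so the pair is consistent; merging gives n ≡ 498 (mod 3021), where 3021 = lcm(159, 57).
gcd(3021, 21) = 3 and 3 | (15 − 498), so the pair is consistent; merging gives n ≡ 498 (mod 21147), where 21147 = lcm(3021, 21).
The solution is unique modulo lcm(159, 57, 21) = 21147.

498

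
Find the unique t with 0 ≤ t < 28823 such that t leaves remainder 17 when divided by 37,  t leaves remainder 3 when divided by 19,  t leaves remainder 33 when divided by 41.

From t ≡ 17 (mod 37) write t = 17 + 37s. Substituting into t ≡ 3 (mod 19) gives 37s ≡ 5 (mod 19), and since 18⁻¹ ≡ 18 (mod 19), s ≡ 14. Hence t ≡ 17 + 37·14 = 535 (mod 703).
From t ≡ 535 (mod 703) write t = 535 + 703s. Substituting into t ≡ 33 (mod 41) gives 703s ≡ 31 (mod 41), and since 6⁻¹ ≡ 7 (mod 41), s ≡ 12. Hence t ≡ 535 + 703·12 = 8971 (mod 28823).

8971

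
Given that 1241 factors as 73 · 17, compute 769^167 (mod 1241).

1033

Mod 73: 769 ≡ 39; by Fermat, exponent reduces to 167 mod 72 = 23; 39^23 ≡ 11 (mod 73).
Mod 17: 769 ≡ 4; by Fermat, exponent reduces to 167 mod 16 = 7; 4^7 ≡ 13 (mod 17).
Combine by CRT: x ≡ 11 (mod 73), x ≡ 13 (mod 17) ⇒ x ≡ 1033 (mod 1241).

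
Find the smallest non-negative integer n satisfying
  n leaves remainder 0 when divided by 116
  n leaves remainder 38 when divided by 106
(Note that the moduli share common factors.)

2900

Combine the congruences pairwise.
gcd(116, 106) = 2 and 2 | (38 − 0), so the pair is consistent; merging gives n ≡ 2900 (mod 6148), where 6148 = lcm(116, 106).
The solution is unique modulo lcm(116, 106) = 6148.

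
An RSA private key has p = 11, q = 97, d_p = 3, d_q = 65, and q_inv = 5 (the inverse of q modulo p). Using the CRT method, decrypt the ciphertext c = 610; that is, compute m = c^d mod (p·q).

125

m₁ = c^(d_p) mod p: c ≡ 5 (mod 11), and 5^3 mod 11 = 4.
m₂ = c^(d_q) mod q: c ≡ 28 (mod 97), and 28^65 mod 97 = 28.
h = q_inv·(m₁ − m₂) mod p = 5·(4 − 28) mod 11 = 1.
m = m₂ + h·q = 28 + 1·97 = 125.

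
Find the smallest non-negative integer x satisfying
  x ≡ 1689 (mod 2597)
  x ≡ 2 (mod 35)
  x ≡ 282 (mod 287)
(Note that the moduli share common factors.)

Combine the congruences pairwise.
gcd(2597, 35) = 7 and 7 | (2 − 1689), so the pair is consistent; merging gives x ≡ 12077 (mod 12985), where 12985 = lcm(2597, 35).
gcd(12985, 287) = 7 and 7 | (282 − 12077), so the pair is consistent; merging gives x ≡ 219837 (mod 532385), where 532385 = lcm(12985, 287).
The solution is unique modulo lcm(2597, 35, 287) = 532385.

219837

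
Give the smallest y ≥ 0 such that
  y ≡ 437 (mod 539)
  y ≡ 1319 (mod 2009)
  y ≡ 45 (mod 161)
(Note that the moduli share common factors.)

gcd(539, 2009) = 49 and 49 | (1319 − 437), so the pair is consistent; merging gives y ≡ 13373 (mod 22099), where 22099 = lcm(539, 2009).
gcd(22099, 161) = 7 and 7 | (45 − 13373), so the pair is consistent; merging gives y ≡ 455353 (mod 508277), where 508277 = lcm(22099, 161).
The solution is unique modulo lcm(539, 2009, 161) = 508277.

455353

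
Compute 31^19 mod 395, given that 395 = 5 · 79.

Mod 5: 31 ≡ 1; by Fermat, exponent reduces to 19 mod 4 = 3; 1^3 ≡ 1 (mod 5).
Mod 79: 31 ≡ 31; 31^19 ≡ 50 (mod 79).
Combine by CRT: x ≡ 1 (mod 5), x ≡ 50 (mod 79) ⇒ x ≡ 366 (mod 395).

366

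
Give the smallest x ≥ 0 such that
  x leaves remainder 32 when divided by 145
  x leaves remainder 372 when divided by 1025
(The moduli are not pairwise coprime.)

24972

Combine the congruences pairwise.
gcd(145, 1025) = 5 and 5 | (372 − 32), so the pair is consistent; merging gives x ≡ 24972 (mod 29725), where 29725 = lcm(145, 1025).
The solution is unique modulo lcm(145, 1025) = 29725.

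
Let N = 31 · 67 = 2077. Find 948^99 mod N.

Mod 31: 948 ≡ 18; by Fermat, exponent reduces to 99 mod 30 = 9; 18^9 ≡ 2 (mod 31).
Mod 67: 948 ≡ 10; by Fermat, exponent reduces to 99 mod 66 = 33; 10^33 ≡ 1 (mod 67).
Combine by CRT: x ≡ 2 (mod 31), x ≡ 1 (mod 67) ⇒ x ≡ 1676 (mod 2077).

1676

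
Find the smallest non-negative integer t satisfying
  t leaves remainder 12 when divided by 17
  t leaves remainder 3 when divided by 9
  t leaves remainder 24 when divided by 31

3837

From t ≡ 12 (mod 17) write t = 12 + 17s. Substituting into t ≡ 3 (mod 9) gives 17s ≡ 0 (mod 9), and since 8⁻¹ ≡ 8 (mod 9), s ≡ 0. Hence t ≡ 12 + 17·0 = 12 (mod 153).
From t ≡ 12 (mod 153) write t = 12 + 153s. Substituting into t ≡ 24 (mod 31) gives 153s ≡ 12 (mod 31), and since 29⁻¹ ≡ 15 (mod 31), s ≡ 25. Hence t ≡ 12 + 153·25 = 3837 (mod 4743).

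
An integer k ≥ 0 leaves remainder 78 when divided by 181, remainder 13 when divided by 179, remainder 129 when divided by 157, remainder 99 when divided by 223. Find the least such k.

393075063

The moduli are pairwise coprime; N = 181·179·157·223 = 1134321389.
N/181 = 6266969; 6266969 ≡ 25 (mod 181); 25·29 ≡ 1, so inverse 29.
N/179 = 6336991; 6336991 ≡ 33 (mod 179); 33·38 ≡ 1, so inverse 38.
N/157 = 7224977; 7224977 ≡ 151 (mod 157); 151·26 ≡ 1, so inverse 26.
N/223 = 5086643; 5086643 ≡ 13 (mod 223); 13·103 ≡ 1, so inverse 103.
k ≡ 78·6266969·29 + 13·6336991·38 + 129·7224977·26 + 99·5086643·103 = 93407428961.
93407428961 mod 1134321389 = 393075063.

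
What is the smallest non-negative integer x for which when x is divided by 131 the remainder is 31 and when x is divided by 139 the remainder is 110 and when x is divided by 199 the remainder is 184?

From x ≡ 31 (mod 131) write x = 31 + 131t. Substituting into x ≡ 110 (mod 139) gives 131t ≡ 79 (mod 139), and since 131⁻¹ ≡ 52 (mod 139), t ≡ 77. Hence x ≡ 31 + 131·77 = 10118 (mod 18209).
From x ≡ 10118 (mod 18209) write x = 10118 + 18209t. Substituting into x ≡ 184 (mod 199) gives 18209t ≡ 16 (mod 199), and since 100⁻¹ ≡ 2 (mod 199), t ≡ 32. Hence x ≡ 10118 + 18209·32 = 592806 (mod 3623591).

592806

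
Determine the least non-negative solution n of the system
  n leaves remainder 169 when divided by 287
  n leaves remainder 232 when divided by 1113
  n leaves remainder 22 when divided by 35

11362

gcd(287, 1113) = 7 and 7 | (232 − 169), so the pair is consistent; merging gives n ≡ 11362 (mod 45633), where 45633 = lcm(287, 1113).
gcd(45633, 35) = 7 and 7 | (22 − 11362), so the pair is consistent; merging gives n ≡ 11362 (mod 228165), where 228165 = lcm(45633, 35).
The solution is unique modulo lcm(287, 1113, 35) = 228165.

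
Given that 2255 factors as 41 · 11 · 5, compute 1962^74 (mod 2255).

1004

Mod 41: 1962 ≡ 35; by Fermat, exponent reduces to 74 mod 40 = 34; 35^34 ≡ 20 (mod 41).
Mod 11: 1962 ≡ 4; by Fermat, exponent reduces to 74 mod 10 = 4; 4^4 ≡ 3 (mod 11).
Mod 5: 1962 ≡ 2; by Fermat, exponent reduces to 74 mod 4 = 2; 2^2 ≡ 4 (mod 5).
Combine by CRT: x ≡ 20 (mod 41), x ≡ 3 (mod 11), x ≡ 4 (mod 5) ⇒ x ≡ 1004 (mod 2255).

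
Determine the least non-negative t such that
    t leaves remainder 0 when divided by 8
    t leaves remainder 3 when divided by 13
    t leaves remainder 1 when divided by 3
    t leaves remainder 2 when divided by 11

The moduli are pairwise coprime; N = 8·13·3·11 = 3432.
N/8 = 429; 429 ≡ 5 (mod 8); 5·5 ≡ 1, so inverse 5.
N/13 = 264; 264 ≡ 4 (mod 13); 4·10 ≡ 1, so inverse 10.
N/3 = 1144; 1144 ≡ 1 (mod 3), inverse 1.
N/11 = 312; 312 ≡ 4 (mod 11); 4·3 ≡ 1, so inverse 3.
t ≡ 0·429·5 + 3·264·10 + 1·1144·1 + 2·312·3 = 10936.
10936 mod 3432 = 640.

640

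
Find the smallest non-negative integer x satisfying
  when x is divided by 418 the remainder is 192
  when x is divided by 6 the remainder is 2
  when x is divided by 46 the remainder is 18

6044

gcd(418, 6) = 2 and 2 | (2 − 192), so the pair is consistent; merging gives x ≡ 1028 (mod 1254), where 1254 = lcm(418, 6).
gcd(1254, 46) = 2 and 2 | (18 − 1028), so the pair is consistent; merging gives x ≡ 6044 (mod 28842), where 28842 = lcm(1254, 46).
The solution is unique modulo lcm(418, 6, 46) = 28842.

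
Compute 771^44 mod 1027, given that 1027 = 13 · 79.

81

Mod 13: 771 ≡ 4; by Fermat, exponent reduces to 44 mod 12 = 8; 4^8 ≡ 3 (mod 13).
Mod 79: 771 ≡ 60; 60^44 ≡ 2 (mod 79).
Combine by CRT: x ≡ 3 (mod 13), x ≡ 2 (mod 79) ⇒ x ≡ 81 (mod 1027).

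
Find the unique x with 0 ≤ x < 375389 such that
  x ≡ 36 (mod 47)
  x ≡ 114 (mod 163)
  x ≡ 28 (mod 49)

345674

From x ≡ 36 (mod 47) write x = 36 + 47t. Substituting into x ≡ 114 (mod 163) gives 47t ≡ 78 (mod 163), and since 47⁻¹ ≡ 111 (mod 163), t ≡ 19. Hence x ≡ 36 + 47·19 = 929 (mod 7661).
From x ≡ 929 (mod 7661) write x = 929 + 7661t. Substituting into x ≡ 28 (mod 49) gives 7661t ≡ 30 (mod 49), and since 17⁻¹ ≡ 26 (mod 49), t ≡ 45. Hence x ≡ 929 + 7661·45 = 345674 (mod 375389).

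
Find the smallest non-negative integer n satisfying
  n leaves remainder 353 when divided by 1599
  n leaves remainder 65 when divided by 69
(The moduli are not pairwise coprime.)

35531

gcd(1599, 69) = 3 and 3 | (65 − 353), so the pair is consistent; merging gives n ≡ 35531 (mod 36777), where 36777 = lcm(1599, 69).
The solution is unique modulo lcm(1599, 69) = 36777.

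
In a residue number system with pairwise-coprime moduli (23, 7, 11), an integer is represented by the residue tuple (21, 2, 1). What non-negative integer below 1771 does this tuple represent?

From x ≡ 21 (mod 23) write x = 21 + 23t. Substituting into x ≡ 2 (mod 7) gives 23t ≡ 2 (mod 7), and since 2⁻¹ ≡ 4 (mod 7), t ≡ 1. Hence x ≡ 21 + 23·1 = 44 (mod 161).
From x ≡ 44 (mod 161) write x = 44 + 161t. Substituting into x ≡ 1 (mod 11) gives 161t ≡ 1 (mod 11), and since 7⁻¹ ≡ 8 (mod 11), t ≡ 8. Hence x ≡ 44 + 161·8 = 1332 (mod 1771).

1332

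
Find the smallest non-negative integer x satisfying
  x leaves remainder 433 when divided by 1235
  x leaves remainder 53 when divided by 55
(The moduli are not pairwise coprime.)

gcd(1235, 55) = 5 and 5 | (53 − 433), so the pair is consistent; merging gives x ≡ 11548 (mod 13585), where 13585 = lcm(1235, 55).
The solution is unique modulo lcm(1235, 55) = 13585.

11548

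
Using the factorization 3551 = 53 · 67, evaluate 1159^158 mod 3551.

Mod 53: 1159 ≡ 46; by Fermat, exponent reduces to 158 mod 52 = 2; 46^2 ≡ 49 (mod 53).
Mod 67: 1159 ≡ 20; by Fermat, exponent reduces to 158 mod 66 = 26; 20^26 ≡ 49 (mod 67).
Combine by CRT: x ≡ 49 (mod 53), x ≡ 49 (mod 67) ⇒ x ≡ 49 (mod 3551).

49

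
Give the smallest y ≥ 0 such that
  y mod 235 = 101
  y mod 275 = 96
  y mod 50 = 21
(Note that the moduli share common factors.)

14671

gcd(235, 275) = 5 and 5 | (96 − 101), so the pair is consistent; merging gives y ≡ 1746 (mod 12925), where 12925 = lcm(235, 275).
gcd(12925, 50) = 25 and 25 | (21 − 1746), so the pair is consistent; merging gives y ≡ 14671 (mod 25850), where 25850 = lcm(12925, 50).
The solution is unique modulo lcm(235, 275, 50) = 25850.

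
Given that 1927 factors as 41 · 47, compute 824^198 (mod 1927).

Mod 41: 824 ≡ 4; by Fermat, exponent reduces to 198 mod 40 = 38; 4^38 ≡ 18 (mod 41).
Mod 47: 824 ≡ 25; by Fermat, exponent reduces to 198 mod 46 = 14; 25^14 ≡ 24 (mod 47).
Combine by CRT: x ≡ 18 (mod 41), x ≡ 24 (mod 47) ⇒ x ≡ 1904 (mod 1927).

1904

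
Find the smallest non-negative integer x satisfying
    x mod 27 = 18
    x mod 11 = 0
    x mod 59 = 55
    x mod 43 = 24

308979

From x ≡ 18 (mod 27) write x = 18 + 27t. Substituting into x ≡ 0 (mod 11) gives 27t ≡ 4 (mod 11), and since 5⁻¹ ≡ 9 (mod 11), t ≡ 3. Hence x ≡ 18 + 27·3 = 99 (mod 297).
From x ≡ 99 (mod 297) write x = 99 + 297t. Substituting into x ≡ 55 (mod 59) gives 297t ≡ 15 (mod 59), and since 2⁻¹ ≡ 30 (mod 59), t ≡ 37. Hence x ≡ 99 + 297·37 = 11088 (mod 17523).
From x ≡ 11088 (mod 17523) write x = 11088 + 17523t. Substituting into x ≡ 24 (mod 43) gives 17523t ≡ 30 (mod 43), and since 22⁻¹ ≡ 2 (mod 43), t ≡ 17. Hence x ≡ 11088 + 17523·17 = 308979 (mod 753489).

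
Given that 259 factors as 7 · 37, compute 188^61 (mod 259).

41

Mod 7: 188 ≡ 6; by Fermat, exponent reduces to 61 mod 6 = 1; 6^1 ≡ 6 (mod 7).
Mod 37: 188 ≡ 3; by Fermat, exponent reduces to 61 mod 36 = 25; 3^25 ≡ 4 (mod 37).
Combine by CRT: x ≡ 6 (mod 7), x ≡ 4 (mod 37) ⇒ x ≡ 41 (mod 259).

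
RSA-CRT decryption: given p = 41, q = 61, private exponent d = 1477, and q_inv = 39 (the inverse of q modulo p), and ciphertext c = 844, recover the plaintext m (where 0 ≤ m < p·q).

d_p = d mod (p−1) = 1477 mod 40 = 37; d_q = d mod (q−1) = 37.
m₁ = c^(d_p) mod p: c ≡ 24 (mod 41), and 24^37 mod 41 = 6.
m₂ = c^(d_q) mod q: c ≡ 51 (mod 61), and 51^37 mod 61 = 26.
h = q_inv·(m₁ − m₂) mod p = 39·(6 − 26) mod 41 = 40.
m = m₂ + h·q = 26 + 40·61 = 2466.

2466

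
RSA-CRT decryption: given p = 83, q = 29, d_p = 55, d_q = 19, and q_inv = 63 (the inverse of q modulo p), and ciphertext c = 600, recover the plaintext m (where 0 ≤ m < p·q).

m₁ = c^(d_p) mod p: c ≡ 19 (mod 83), and 19^55 mod 83 = 79.
m₂ = c^(d_q) mod q: c ≡ 20 (mod 29), and 20^19 mod 29 = 24.
h = q_inv·(m₁ − m₂) mod p = 63·(79 − 24) mod 83 = 62.
m = m₂ + h·q = 24 + 62·29 = 1822.

1822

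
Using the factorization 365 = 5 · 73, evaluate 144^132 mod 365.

Mod 5: 144 ≡ 4; since 4 | 132, by Fermat 4^132 ≡ 1 (mod 5).
Mod 73: 144 ≡ 71; by Fermat, exponent reduces to 132 mod 72 = 60; 71^60 ≡ 64 (mod 73).
Combine by CRT: x ≡ 1 (mod 5), x ≡ 64 (mod 73) ⇒ x ≡ 356 (mod 365).

356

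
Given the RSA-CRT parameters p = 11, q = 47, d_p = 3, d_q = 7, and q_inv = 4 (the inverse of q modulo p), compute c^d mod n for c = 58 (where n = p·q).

m₁ = c^(d_p) mod p: c ≡ 3 (mod 11), and 3^3 mod 11 = 5.
m₂ = c^(d_q) mod q: c ≡ 11 (mod 47), and 11^7 mod 47 = 31.
h = q_inv·(m₁ − m₂) mod p = 4·(5 − 31) mod 11 = 6.
m = m₂ + h·q = 31 + 6·47 = 313.

313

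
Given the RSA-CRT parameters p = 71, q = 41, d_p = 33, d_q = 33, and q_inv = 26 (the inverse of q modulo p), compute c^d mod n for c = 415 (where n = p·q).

m₁ = c^(d_p) mod p: c ≡ 60 (mod 71), and 60^33 mod 71 = 27.
m₂ = c^(d_q) mod q: c ≡ 5 (mod 41), and 5^33 mod 41 = 39.
h = q_inv·(m₁ − m₂) mod p = 26·(27 − 39) mod 71 = 43.
m = m₂ + h·q = 39 + 43·41 = 1802.

1802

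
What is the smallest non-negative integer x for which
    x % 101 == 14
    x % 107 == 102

2135

Combine the congruences pairwise.
From x ≡ 14 (mod 101) write x = 14 + 101t. Substituting into x ≡ 102 (mod 107) gives 101t ≡ 88 (mod 107), and since 101⁻¹ ≡ 89 (mod 107), t ≡ 21. Hence x ≡ 14 + 101·21 = 2135 (mod 10807).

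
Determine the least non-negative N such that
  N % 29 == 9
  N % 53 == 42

Combine the congruences pairwise.
From N ≡ 9 (mod 29) write N = 9 + 29t. Substituting into N ≡ 42 (mod 53) gives 29t ≡ 33 (mod 53), and since 29⁻¹ ≡ 11 (mod 53), t ≡ 45. Hence N ≡ 9 + 29·45 = 1314 (mod 1537).

1314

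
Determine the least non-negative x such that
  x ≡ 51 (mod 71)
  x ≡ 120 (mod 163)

From x ≡ 51 (mod 71) write x = 51 + 71t. Substituting into x ≡ 120 (mod 163) gives 71t ≡ 69 (mod 163), and since 71⁻¹ ≡ 62 (mod 163), t ≡ 40. Hence x ≡ 51 + 71·40 = 2891 (mod 11573).

2891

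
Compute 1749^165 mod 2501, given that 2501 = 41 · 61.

670

Mod 41: 1749 ≡ 27; by Fermat, exponent reduces to 165 mod 40 = 5; 27^5 ≡ 14 (mod 41).
Mod 61: 1749 ≡ 41; by Fermat, exponent reduces to 165 mod 60 = 45; 41^45 ≡ 60 (mod 61).
Combine by CRT: x ≡ 14 (mod 41), x ≡ 60 (mod 61) ⇒ x ≡ 670 (mod 2501).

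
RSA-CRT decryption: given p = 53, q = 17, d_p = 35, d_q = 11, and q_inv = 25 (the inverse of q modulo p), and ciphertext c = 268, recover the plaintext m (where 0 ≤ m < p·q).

m₁ = c^(d_p) mod p: c ≡ 3 (mod 53), and 3^35 mod 53 = 33.
m₂ = c^(d_q) mod q: c ≡ 13 (mod 17), and 13^11 mod 17 = 4.
h = q_inv·(m₁ − m₂) mod p = 25·(33 − 4) mod 53 = 36.
m = m₂ + h·q = 4 + 36·17 = 616.

616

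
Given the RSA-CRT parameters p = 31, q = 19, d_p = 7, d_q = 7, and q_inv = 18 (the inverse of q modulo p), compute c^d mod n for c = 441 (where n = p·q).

462

m₁ = c^(d_p) mod p: c ≡ 7 (mod 31), and 7^7 mod 31 = 28.
m₂ = c^(d_q) mod q: c ≡ 4 (mod 19), and 4^7 mod 19 = 6.
h = q_inv·(m₁ − m₂) mod p = 18·(28 − 6) mod 31 = 24.
m = m₂ + h·q = 6 + 24·19 = 462.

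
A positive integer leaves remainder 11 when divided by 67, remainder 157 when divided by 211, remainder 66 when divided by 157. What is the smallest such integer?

644551

The moduli are pairwise coprime; M = 67·211·157 = 2219509.
M/67 = 33127; 33127 ≡ 29 (mod 67); 29·37 ≡ 1, so inverse 37.
M/211 = 10519; 10519 ≡ 180 (mod 211); 180·34 ≡ 1, so inverse 34.
M/157 = 14137; 14137 ≡ 7 (mod 157); 7·45 ≡ 1, so inverse 45.
n ≡ 11·33127·37 + 157·10519·34 + 66·14137·45 = 111620001.
111620001 mod 2219509 = 644551.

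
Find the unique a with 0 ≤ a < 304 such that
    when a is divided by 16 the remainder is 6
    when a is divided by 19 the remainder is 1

From a ≡ 6 (mod 16) write a = 6 + 16t. Substituting into a ≡ 1 (mod 19) gives 16t ≡ 14 (mod 19), and since 16⁻¹ ≡ 6 (mod 19), t ≡ 8. Hence a ≡ 6 + 16·8 = 134 (mod 304).

134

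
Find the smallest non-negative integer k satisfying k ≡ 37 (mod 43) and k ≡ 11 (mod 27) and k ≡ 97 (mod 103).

From k ≡ 37 (mod 43) write k = 37 + 43t. Substituting into k ≡ 11 (mod 27) gives 43t ≡ 1 (mod 27), and since 16⁻¹ ≡ 22 (mod 27), t ≡ 22. Hence k ≡ 37 + 43·22 = 983 (mod 1161).
From k ≡ 983 (mod 1161) write k = 983 + 1161t. Substituting into k ≡ 97 (mod 103) gives 1161t ≡ 41 (mod 103), and since 28⁻¹ ≡ 92 (mod 103), t ≡ 64. Hence k ≡ 983 + 1161·64 = 75287 (mod 119583).

75287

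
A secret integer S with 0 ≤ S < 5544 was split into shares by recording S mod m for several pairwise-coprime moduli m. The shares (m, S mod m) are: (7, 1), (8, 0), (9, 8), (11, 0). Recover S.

2024

From S ≡ 1 (mod 7) write S = 1 + 7t. Substituting into S ≡ 0 (mod 8) gives 7t ≡ 7 (mod 8), and since 7⁻¹ ≡ 7 (mod 8), t ≡ 1. Hence S ≡ 1 + 7·1 = 8 (mod 56).
From S ≡ 8 (mod 56) write S = 8 + 56t. Substituting into S ≡ 8 (mod 9) gives 56t ≡ 0 (mod 9), and since 2⁻¹ ≡ 5 (mod 9), t ≡ 0. Hence S ≡ 8 + 56·0 = 8 (mod 504).
From S ≡ 8 (mod 504) write S = 8 + 504t. Substituting into S ≡ 0 (mod 11) gives 504t ≡ 3 (mod 11), and since 9⁻¹ ≡ 5 (mod 11), t ≡ 4. Hence S ≡ 8 + 504·4 = 2024 (mod 5544).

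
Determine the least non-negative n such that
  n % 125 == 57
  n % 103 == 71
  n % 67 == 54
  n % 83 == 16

45038057

The moduli are pairwise coprime; M = 125·103·67·83 = 71597875.
M/125 = 572783; 572783 ≡ 33 (mod 125); 33·72 ≡ 1, so inverse 72.
M/103 = 695125; 695125 ≡ 81 (mod 103); 81·14 ≡ 1, so inverse 14.
M/67 = 1068625; 1068625 ≡ 42 (mod 67); 42·8 ≡ 1, so inverse 8.
M/83 = 862625; 862625 ≡ 6 (mod 83); 6·14 ≡ 1, so inverse 14.
n ≡ 57·572783·72 + 71·695125·14 + 54·1068625·8 + 16·862625·14 = 3696529682.
3696529682 mod 71597875 = 45038057.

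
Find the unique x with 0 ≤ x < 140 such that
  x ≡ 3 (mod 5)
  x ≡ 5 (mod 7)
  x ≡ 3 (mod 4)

The moduli are pairwise coprime; N = 5·7·4 = 140.
N/5 = 28; 28 ≡ 3 (mod 5); 3·2 ≡ 1, so inverse 2.
N/7 = 20; 20 ≡ 6 (mod 7); 6·6 ≡ 1, so inverse 6.
N/4 = 35; 35 ≡ 3 (mod 4); 3·3 ≡ 1, so inverse 3.
x ≡ 3·28·2 + 5·20·6 + 3·35·3 = 1083.
1083 mod 140 = 103.

103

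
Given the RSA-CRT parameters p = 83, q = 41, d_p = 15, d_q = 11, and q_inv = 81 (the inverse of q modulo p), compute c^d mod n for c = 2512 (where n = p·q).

m₁ = c^(d_p) mod p: c ≡ 22 (mod 83), and 22^15 mod 83 = 19.
m₂ = c^(d_q) mod q: c ≡ 11 (mod 41), and 11^11 mod 41 = 17.
h = q_inv·(m₁ − m₂) mod p = 81·(19 − 17) mod 83 = 79.
m = m₂ + h·q = 17 + 79·41 = 3256.

3256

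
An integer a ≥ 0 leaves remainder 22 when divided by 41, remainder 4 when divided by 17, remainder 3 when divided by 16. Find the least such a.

Combine the congruences pairwise.
From a ≡ 22 (mod 41) write a = 22 + 41t. Substituting into a ≡ 4 (mod 17) gives 41t ≡ 16 (mod 17), and since 7⁻¹ ≡ 5 (mod 17), t ≡ 12. Hence a ≡ 22 + 41·12 = 514 (mod 697).
From a ≡ 514 (mod 697) write a = 514 + 697t. Substituting into a ≡ 3 (mod 16) gives 697t ≡ 1 (mod 16), and since 9⁻¹ ≡ 9 (mod 16), t ≡ 9. Hence a ≡ 514 + 697·9 = 6787 (mod 11152).

6787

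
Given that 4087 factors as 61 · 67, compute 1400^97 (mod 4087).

Mod 61: 1400 ≡ 58; by Fermat, exponent reduces to 97 mod 60 = 37; 58^37 ≡ 9 (mod 61).
Mod 67: 1400 ≡ 60; by Fermat, exponent reduces to 97 mod 66 = 31; 60^31 ≡ 26 (mod 67).
Combine by CRT: x ≡ 9 (mod 61), x ≡ 26 (mod 67) ⇒ x ≡ 3242 (mod 4087).

3242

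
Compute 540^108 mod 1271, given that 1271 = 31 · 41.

4

Mod 31: 540 ≡ 13; by Fermat, exponent reduces to 108 mod 30 = 18; 13^18 ≡ 4 (mod 31).
Mod 41: 540 ≡ 7; by Fermat, exponent reduces to 108 mod 40 = 28; 7^28 ≡ 4 (mod 41).
Combine by CRT: x ≡ 4 (mod 31), x ≡ 4 (mod 41) ⇒ x ≡ 4 (mod 1271).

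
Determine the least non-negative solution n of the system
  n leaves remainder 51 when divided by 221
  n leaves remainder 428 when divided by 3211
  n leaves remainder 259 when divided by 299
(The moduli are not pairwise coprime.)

gcd(221, 3211) = 13 and 13 | (428 − 51), so the pair is consistent; merging gives n ≡ 32538 (mod 54587), where 54587 = lcm(221, 3211).
gcd(54587, 299) = 13 and 13 | (259 − 32538), so the pair is consistent; merging gives n ≡ 905930 (mod 1255501), where 1255501 = lcm(54587, 299).
The solution is unique modulo lcm(221, 3211, 299) = 1255501.

905930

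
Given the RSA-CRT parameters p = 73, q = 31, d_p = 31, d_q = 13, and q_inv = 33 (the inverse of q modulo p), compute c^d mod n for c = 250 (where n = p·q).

m₁ = c^(d_p) mod p: c ≡ 31 (mod 73), and 31^31 mod 73 = 53.
m₂ = c^(d_q) mod q: c ≡ 2 (mod 31), and 2^13 mod 31 = 8.
h = q_inv·(m₁ − m₂) mod p = 33·(53 − 8) mod 73 = 25.
m = m₂ + h·q = 8 + 25·31 = 783.

783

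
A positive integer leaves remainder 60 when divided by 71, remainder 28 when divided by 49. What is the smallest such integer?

From n ≡ 60 (mod 71) write n = 60 + 71t. Substituting into n ≡ 28 (mod 49) gives 71t ≡ 17 (mod 49), and since 22⁻¹ ≡ 29 (mod 49), t ≡ 3. Hence n ≡ 60 + 71·3 = 273 (mod 3479).

273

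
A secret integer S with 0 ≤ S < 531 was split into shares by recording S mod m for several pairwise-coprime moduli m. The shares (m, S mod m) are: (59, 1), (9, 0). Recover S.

414

From S ≡ 1 (mod 59) write S = 1 + 59t. Substituting into S ≡ 0 (mod 9) gives 59t ≡ 8 (mod 9), and since 5⁻¹ ≡ 2 (mod 9), t ≡ 7. Hence S ≡ 1 + 59·7 = 414 (mod 531).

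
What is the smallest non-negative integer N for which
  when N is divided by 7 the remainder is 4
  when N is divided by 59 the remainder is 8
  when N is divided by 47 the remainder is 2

12457

The moduli are pairwise coprime; M = 7·59·47 = 19411.
M/7 = 2773; 2773 ≡ 1 (mod 7), inverse 1.
M/59 = 329; 329 ≡ 34 (mod 59); 34·33 ≡ 1, so inverse 33.
M/47 = 413; 413 ≡ 37 (mod 47); 37·14 ≡ 1, so inverse 14.
N ≡ 4·2773·1 + 8·329·33 + 2·413·14 = 109512.
109512 mod 19411 = 12457.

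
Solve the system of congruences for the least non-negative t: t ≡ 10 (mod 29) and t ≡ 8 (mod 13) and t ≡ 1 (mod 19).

6651

The moduli are pairwise coprime; N = 29·13·19 = 7163.
N/29 = 247; 247 ≡ 15 (mod 29); 15·2 ≡ 1, so inverse 2.
N/13 = 551; 551 ≡ 5 (mod 13); 5·8 ≡ 1, so inverse 8.
N/19 = 377; 377 ≡ 16 (mod 19); 16·6 ≡ 1, so inverse 6.
t ≡ 10·247·2 + 8·551·8 + 1·377·6 = 42466.
42466 mod 7163 = 6651.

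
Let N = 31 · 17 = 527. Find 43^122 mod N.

268

Mod 31: 43 ≡ 12; by Fermat, exponent reduces to 122 mod 30 = 2; 12^2 ≡ 20 (mod 31).
Mod 17: 43 ≡ 9; by Fermat, exponent reduces to 122 mod 16 = 10; 9^10 ≡ 13 (mod 17).
Combine by CRT: x ≡ 20 (mod 31), x ≡ 13 (mod 17) ⇒ x ≡ 268 (mod 527).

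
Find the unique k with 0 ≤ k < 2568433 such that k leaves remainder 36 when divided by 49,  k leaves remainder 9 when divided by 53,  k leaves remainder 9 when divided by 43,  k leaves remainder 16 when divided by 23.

The moduli are pairwise coprime; N = 49·53·43·23 = 2568433.
N/49 = 52417; 52417 ≡ 36 (mod 49); 36·15 ≡ 1, so inverse 15.
N/53 = 48461; 48461 ≡ 19 (mod 53); 19·14 ≡ 1, so inverse 14.
N/43 = 59731; 59731 ≡ 4 (mod 43); 4·11 ≡ 1, so inverse 11.
N/23 = 111671; 111671 ≡ 6 (mod 23); 6·4 ≡ 1, so inverse 4.
k ≡ 36·52417·15 + 9·48461·14 + 9·59731·11 + 16·111671·4 = 47471579.
47471579 mod 2568433 = 1239785.

1239785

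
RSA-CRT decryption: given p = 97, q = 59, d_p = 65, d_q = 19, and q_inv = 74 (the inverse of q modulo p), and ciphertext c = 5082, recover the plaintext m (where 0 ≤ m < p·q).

2803

m₁ = c^(d_p) mod p: c ≡ 38 (mod 97), and 38^65 mod 97 = 87.
m₂ = c^(d_q) mod q: c ≡ 8 (mod 59), and 8^19 mod 59 = 30.
h = q_inv·(m₁ − m₂) mod p = 74·(87 − 30) mod 97 = 47.
m = m₂ + h·q = 30 + 47·59 = 2803.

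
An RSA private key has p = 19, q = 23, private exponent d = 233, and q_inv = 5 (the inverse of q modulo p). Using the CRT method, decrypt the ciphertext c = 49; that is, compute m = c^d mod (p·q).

d_p = d mod (p−1) = 233 mod 18 = 17; d_q = d mod (q−1) = 13.
m₁ = c^(d_p) mod p: c ≡ 11 (mod 19), and 11^17 mod 19 = 7.
m₂ = c^(d_q) mod q: c ≡ 3 (mod 23), and 3^13 mod 23 = 9.
h = q_inv·(m₁ − m₂) mod p = 5·(7 − 9) mod 19 = 9.
m = m₂ + h·q = 9 + 9·23 = 216.

216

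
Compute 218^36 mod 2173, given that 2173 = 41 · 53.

1868

Mod 41: 218 ≡ 13; 13^36 ≡ 23 (mod 41).
Mod 53: 218 ≡ 6; 6^36 ≡ 13 (mod 53).
Combine by CRT: x ≡ 23 (mod 41), x ≡ 13 (mod 53) ⇒ x ≡ 1868 (mod 2173).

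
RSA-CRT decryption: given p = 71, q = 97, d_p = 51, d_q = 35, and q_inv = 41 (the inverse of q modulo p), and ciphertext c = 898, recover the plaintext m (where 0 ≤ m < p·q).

m₁ = c^(d_p) mod p: c ≡ 46 (mod 71), and 46^51 mod 71 = 46.
m₂ = c^(d_q) mod q: c ≡ 25 (mod 97), and 25^35 mod 97 = 3.
h = q_inv·(m₁ − m₂) mod p = 41·(46 − 3) mod 71 = 59.
m = m₂ + h·q = 3 + 59·97 = 5726.

5726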